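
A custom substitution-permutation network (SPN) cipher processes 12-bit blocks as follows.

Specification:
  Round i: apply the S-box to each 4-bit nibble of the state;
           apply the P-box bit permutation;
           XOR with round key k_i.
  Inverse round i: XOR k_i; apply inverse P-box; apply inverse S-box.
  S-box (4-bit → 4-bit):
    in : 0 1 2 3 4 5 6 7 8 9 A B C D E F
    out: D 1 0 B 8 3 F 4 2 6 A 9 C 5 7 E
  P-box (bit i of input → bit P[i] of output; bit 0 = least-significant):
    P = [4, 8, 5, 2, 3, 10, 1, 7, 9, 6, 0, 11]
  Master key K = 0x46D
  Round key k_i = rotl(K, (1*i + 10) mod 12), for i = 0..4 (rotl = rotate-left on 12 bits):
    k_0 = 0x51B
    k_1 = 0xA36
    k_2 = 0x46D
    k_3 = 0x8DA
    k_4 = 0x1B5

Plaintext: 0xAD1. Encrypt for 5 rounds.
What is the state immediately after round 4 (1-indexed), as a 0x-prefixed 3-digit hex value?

0x6EB

s_0 = plaintext = 0xAD1
s_1 = Round(s_0, k_0) = 0xD41
s_2 = Round(s_1, k_1) = 0x8A7
s_3 = Round(s_2, k_2) = 0x08D
s_4 = Round(s_3, k_3) = 0x6EB
s_5 = Round(s_4, k_4) = 0xFEA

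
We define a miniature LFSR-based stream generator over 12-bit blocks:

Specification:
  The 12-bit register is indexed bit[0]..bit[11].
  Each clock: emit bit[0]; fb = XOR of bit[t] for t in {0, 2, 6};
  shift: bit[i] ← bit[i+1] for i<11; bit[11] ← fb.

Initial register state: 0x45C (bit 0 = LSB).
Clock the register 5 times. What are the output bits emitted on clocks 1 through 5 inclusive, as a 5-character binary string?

reg_0 = 0x45C
clock 1: out=0, reg = 0x22E
clock 2: out=0, reg = 0x917
clock 3: out=1, reg = 0x48B
clock 4: out=1, reg = 0xA45
clock 5: out=1, reg = 0xD22

00111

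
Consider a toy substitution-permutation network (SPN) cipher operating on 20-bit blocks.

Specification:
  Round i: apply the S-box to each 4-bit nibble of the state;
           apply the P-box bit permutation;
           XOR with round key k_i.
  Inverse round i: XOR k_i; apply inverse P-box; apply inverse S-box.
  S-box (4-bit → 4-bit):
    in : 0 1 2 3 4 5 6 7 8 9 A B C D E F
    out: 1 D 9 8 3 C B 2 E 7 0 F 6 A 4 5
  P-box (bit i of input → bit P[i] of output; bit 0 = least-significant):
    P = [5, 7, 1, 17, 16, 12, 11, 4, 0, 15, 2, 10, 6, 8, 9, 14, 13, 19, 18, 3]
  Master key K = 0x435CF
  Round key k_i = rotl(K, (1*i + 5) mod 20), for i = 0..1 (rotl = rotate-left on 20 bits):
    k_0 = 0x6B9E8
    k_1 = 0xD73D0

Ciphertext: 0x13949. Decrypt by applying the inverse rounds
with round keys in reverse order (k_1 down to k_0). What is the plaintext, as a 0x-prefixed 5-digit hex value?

s_0 = ciphertext = 0x13949
s_1 = InvRound(s_0, k_1) = 0x85057
s_2 = InvRound(s_1, k_0) = 0xBD95B

0xBD95B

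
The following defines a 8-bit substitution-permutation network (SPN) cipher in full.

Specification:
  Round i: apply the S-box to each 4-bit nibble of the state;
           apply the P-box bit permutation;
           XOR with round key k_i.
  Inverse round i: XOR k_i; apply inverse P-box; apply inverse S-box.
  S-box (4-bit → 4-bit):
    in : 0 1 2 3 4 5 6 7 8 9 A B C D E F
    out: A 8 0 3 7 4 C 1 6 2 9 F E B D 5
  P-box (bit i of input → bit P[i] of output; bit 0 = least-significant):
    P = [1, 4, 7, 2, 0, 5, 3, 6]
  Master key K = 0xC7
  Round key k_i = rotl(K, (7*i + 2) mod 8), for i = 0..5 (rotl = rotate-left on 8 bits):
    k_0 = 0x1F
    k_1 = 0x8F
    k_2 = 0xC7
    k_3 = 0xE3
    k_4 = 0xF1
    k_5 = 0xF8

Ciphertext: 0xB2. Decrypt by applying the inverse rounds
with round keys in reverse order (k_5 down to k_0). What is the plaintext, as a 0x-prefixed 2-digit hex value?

s_0 = ciphertext = 0xB2
s_1 = InvRound(s_0, k_5) = 0x67
s_2 = InvRound(s_1, k_4) = 0x2B
s_3 = InvRound(s_2, k_3) = 0x65
s_4 = InvRound(s_3, k_2) = 0x9F
s_5 = InvRound(s_4, k_1) = 0x29
s_6 = InvRound(s_5, k_0) = 0x9D

0x9D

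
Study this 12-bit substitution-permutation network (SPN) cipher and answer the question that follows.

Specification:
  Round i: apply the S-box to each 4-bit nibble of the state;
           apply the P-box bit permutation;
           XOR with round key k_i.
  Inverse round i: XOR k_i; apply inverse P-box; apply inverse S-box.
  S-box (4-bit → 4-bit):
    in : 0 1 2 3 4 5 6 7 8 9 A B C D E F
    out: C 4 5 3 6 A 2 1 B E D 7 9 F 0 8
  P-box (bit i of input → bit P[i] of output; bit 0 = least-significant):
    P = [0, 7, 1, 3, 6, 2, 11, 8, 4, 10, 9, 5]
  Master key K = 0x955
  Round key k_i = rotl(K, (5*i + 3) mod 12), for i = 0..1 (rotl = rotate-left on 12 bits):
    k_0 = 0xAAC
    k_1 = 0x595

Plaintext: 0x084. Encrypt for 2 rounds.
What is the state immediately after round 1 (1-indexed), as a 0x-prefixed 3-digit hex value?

0x94A

s_0 = plaintext = 0x084
s_1 = Round(s_0, k_0) = 0x94A
s_2 = Round(s_1, k_1) = 0xBBA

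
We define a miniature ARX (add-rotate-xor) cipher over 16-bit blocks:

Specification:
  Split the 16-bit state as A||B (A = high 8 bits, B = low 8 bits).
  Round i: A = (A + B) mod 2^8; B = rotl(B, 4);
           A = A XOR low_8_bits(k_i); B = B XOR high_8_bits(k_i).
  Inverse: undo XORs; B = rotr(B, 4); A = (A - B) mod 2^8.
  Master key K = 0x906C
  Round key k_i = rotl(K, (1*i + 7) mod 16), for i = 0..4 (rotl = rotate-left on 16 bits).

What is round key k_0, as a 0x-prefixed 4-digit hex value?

0x3648

K = 0x906C
k_0 = rotl(K, (1*0+7) mod 16) = rotl(K, 7) = 0x3648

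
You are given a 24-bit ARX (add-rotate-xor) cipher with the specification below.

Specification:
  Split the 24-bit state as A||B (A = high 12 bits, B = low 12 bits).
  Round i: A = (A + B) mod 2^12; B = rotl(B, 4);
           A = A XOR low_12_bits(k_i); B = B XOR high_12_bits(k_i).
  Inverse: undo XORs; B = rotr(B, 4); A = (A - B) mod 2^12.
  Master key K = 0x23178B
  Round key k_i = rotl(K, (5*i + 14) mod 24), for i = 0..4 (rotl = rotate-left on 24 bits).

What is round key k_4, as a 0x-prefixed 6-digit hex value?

K = 0x23178B
k_0 = rotl(K, (5*0+14) mod 24) = rotl(K, 14) = 0xE2C8C5
k_1 = rotl(K, (5*1+14) mod 24) = rotl(K, 19) = 0x5918BC
k_2 = rotl(K, (5*2+14) mod 24) = rotl(K, 0) = 0x23178B
k_3 = rotl(K, (5*3+14) mod 24) = rotl(K, 5) = 0x62F164
k_4 = rotl(K, (5*4+14) mod 24) = rotl(K, 10) = 0x5E2C8C

0x5E2C8C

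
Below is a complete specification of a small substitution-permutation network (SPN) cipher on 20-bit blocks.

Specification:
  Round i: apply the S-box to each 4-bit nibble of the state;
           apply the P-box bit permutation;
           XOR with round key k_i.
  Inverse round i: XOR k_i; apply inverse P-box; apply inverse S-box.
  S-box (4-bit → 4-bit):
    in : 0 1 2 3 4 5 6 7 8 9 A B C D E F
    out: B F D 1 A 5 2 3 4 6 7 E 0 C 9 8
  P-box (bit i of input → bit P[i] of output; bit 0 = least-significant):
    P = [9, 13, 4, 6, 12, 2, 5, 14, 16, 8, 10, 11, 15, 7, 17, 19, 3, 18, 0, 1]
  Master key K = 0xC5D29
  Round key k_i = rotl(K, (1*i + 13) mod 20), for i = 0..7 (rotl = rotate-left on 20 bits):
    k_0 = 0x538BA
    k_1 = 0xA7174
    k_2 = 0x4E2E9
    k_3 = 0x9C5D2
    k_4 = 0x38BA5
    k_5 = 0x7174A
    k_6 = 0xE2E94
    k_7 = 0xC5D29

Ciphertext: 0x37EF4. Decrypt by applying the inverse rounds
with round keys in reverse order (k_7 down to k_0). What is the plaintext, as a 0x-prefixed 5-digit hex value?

s_0 = ciphertext = 0x37EF4
s_1 = InvRound(s_0, k_7) = 0xAB761
s_2 = InvRound(s_1, k_6) = 0x974AD
s_3 = InvRound(s_2, k_5) = 0xBB6B0
s_4 = InvRound(s_3, k_4) = 0x8FB79
s_5 = InvRound(s_4, k_3) = 0x26257
s_6 = InvRound(s_5, k_2) = 0x0AC98
s_7 = InvRound(s_6, k_1) = 0x31B1F
s_8 = InvRound(s_7, k_0) = 0x99697

0x99697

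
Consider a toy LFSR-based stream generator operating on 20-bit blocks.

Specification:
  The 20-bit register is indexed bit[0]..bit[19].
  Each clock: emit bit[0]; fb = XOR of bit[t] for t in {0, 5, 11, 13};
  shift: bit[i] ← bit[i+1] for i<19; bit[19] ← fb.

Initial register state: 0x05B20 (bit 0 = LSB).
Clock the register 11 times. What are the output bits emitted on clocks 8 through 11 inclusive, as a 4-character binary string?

0110

reg_0 = 0x05B20
clock 1: out=0, reg = 0x02D90
clock 2: out=0, reg = 0x016C8
clock 3: out=0, reg = 0x00B64
clock 4: out=0, reg = 0x005B2
clock 5: out=0, reg = 0x802D9
clock 6: out=1, reg = 0xC016C
clock 7: out=0, reg = 0xE00B6
clock 8: out=0, reg = 0xF005B
clock 9: out=1, reg = 0xF802D
clock 10: out=1, reg = 0x7C016
clock 11: out=0, reg = 0x3E00B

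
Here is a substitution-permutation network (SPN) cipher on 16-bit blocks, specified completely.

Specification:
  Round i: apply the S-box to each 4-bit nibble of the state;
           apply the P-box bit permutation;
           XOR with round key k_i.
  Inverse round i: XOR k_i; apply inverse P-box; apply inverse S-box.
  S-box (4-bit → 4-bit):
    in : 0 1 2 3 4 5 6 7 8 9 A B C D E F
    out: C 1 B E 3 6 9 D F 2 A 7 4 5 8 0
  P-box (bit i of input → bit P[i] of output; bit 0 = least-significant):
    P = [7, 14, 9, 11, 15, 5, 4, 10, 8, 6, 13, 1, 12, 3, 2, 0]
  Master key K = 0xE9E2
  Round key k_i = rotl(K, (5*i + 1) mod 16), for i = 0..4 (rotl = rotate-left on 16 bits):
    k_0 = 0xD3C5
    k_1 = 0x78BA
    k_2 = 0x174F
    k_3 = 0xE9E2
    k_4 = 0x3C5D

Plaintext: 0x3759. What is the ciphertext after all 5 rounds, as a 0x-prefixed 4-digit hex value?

s_0 = plaintext = 0x3759
s_1 = Round(s_0, k_0) = 0xB2FA
s_2 = Round(s_1, k_1) = 0x21F4
s_3 = Round(s_2, k_2) = 0x46C6
s_4 = Round(s_3, k_3) = 0xF078
s_5 = Round(s_4, k_4) = 0xD2CF

0xD2CF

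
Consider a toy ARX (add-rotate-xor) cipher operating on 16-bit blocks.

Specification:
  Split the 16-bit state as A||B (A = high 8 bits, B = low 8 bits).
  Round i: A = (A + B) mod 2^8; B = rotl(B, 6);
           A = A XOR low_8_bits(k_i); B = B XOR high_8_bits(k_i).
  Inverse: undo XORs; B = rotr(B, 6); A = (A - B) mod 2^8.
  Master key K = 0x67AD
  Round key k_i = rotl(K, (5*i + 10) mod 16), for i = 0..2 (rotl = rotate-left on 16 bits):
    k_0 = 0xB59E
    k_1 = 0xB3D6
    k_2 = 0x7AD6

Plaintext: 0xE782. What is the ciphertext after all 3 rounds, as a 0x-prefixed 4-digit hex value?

0x06C7

s_0 = plaintext = 0xE782
s_1 = Round(s_0, k_0) = 0xF715
s_2 = Round(s_1, k_1) = 0xDAF6
s_3 = Round(s_2, k_2) = 0x06C7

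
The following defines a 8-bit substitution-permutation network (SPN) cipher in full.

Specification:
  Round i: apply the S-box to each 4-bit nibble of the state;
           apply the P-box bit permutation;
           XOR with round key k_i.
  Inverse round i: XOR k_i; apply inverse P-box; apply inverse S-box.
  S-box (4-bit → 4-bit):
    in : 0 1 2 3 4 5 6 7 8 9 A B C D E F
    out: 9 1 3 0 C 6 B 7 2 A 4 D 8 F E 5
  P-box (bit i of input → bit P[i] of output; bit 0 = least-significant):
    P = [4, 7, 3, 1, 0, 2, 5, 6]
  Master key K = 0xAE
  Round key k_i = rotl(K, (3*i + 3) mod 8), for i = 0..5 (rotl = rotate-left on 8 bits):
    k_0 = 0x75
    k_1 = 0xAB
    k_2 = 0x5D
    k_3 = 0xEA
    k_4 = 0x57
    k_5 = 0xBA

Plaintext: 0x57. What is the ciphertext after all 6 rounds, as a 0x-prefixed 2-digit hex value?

s_0 = plaintext = 0x57
s_1 = Round(s_0, k_0) = 0xC9
s_2 = Round(s_1, k_1) = 0x69
s_3 = Round(s_2, k_2) = 0x9A
s_4 = Round(s_3, k_3) = 0xA6
s_5 = Round(s_4, k_4) = 0xE5
s_6 = Round(s_5, k_5) = 0x56

0x56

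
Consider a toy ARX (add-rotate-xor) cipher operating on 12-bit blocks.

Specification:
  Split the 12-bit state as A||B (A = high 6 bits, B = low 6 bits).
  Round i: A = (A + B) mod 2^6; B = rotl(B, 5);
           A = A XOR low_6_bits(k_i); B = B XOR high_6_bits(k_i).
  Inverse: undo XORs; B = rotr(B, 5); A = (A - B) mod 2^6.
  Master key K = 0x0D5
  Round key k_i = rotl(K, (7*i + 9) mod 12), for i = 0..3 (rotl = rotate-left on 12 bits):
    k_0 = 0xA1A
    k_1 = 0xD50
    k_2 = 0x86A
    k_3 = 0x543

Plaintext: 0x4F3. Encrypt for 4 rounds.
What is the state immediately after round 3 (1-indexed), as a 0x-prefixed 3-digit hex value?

0xC0F

s_0 = plaintext = 0x4F3
s_1 = Round(s_0, k_0) = 0x711
s_2 = Round(s_1, k_1) = 0xF5D
s_3 = Round(s_2, k_2) = 0xC0F
s_4 = Round(s_3, k_3) = 0xF32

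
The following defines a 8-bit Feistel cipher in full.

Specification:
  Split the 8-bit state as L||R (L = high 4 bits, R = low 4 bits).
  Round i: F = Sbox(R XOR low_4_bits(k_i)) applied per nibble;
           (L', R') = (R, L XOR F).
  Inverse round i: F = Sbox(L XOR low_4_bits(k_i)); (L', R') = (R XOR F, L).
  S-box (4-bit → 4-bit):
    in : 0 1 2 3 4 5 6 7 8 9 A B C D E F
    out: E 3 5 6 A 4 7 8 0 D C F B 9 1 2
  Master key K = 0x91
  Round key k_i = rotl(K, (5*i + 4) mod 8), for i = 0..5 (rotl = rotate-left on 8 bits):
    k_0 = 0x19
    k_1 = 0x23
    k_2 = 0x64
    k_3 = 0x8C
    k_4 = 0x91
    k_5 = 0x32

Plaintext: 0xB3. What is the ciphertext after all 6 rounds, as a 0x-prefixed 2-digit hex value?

s_0 = plaintext = 0xB3
s_1 = Round(s_0, k_0) = 0x37
s_2 = Round(s_1, k_1) = 0x79
s_3 = Round(s_2, k_2) = 0x9E
s_4 = Round(s_3, k_3) = 0xEC
s_5 = Round(s_4, k_4) = 0xC7
s_6 = Round(s_5, k_5) = 0x78

0x78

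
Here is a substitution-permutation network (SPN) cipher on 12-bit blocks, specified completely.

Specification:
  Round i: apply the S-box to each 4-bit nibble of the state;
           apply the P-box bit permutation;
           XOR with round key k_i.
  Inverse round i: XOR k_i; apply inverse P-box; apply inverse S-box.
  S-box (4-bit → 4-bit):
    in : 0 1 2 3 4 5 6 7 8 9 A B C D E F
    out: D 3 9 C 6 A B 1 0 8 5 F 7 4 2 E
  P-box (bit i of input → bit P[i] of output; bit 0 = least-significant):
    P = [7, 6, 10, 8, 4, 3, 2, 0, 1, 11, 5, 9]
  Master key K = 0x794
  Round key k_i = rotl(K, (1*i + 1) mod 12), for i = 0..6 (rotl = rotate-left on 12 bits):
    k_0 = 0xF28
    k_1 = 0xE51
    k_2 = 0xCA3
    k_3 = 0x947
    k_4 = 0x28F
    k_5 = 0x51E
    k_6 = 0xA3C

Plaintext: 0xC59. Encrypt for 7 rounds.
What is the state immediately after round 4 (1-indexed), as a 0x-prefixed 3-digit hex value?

s_0 = plaintext = 0xC59
s_1 = Round(s_0, k_0) = 0x603
s_2 = Round(s_1, k_1) = 0x146
s_3 = Round(s_2, k_2) = 0x56D
s_4 = Round(s_3, k_3) = 0x75E
s_5 = Round(s_4, k_4) = 0x2C4
s_6 = Round(s_5, k_5) = 0x340
s_7 = Round(s_6, k_6) = 0xD90

0x75E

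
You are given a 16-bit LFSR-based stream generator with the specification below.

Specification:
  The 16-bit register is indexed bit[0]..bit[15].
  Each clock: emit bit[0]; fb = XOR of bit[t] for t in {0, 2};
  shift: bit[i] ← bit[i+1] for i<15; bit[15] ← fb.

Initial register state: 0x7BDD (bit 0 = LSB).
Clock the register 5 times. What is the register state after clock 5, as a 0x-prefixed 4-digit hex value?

reg_0 = 0x7BDD
clock 1: out=1, reg = 0x3DEE
clock 2: out=0, reg = 0x9EF7
clock 3: out=1, reg = 0x4F7B
clock 4: out=1, reg = 0xA7BD
clock 5: out=1, reg = 0x53DE

0x53DE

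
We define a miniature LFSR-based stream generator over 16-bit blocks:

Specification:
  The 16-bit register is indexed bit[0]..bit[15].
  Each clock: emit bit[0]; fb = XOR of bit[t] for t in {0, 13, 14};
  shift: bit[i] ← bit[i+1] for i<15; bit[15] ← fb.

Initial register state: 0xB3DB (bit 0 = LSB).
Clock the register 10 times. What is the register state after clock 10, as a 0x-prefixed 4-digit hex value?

0x632C

reg_0 = 0xB3DB
clock 1: out=1, reg = 0x59ED
clock 2: out=1, reg = 0x2CF6
clock 3: out=0, reg = 0x967B
clock 4: out=1, reg = 0xCB3D
clock 5: out=1, reg = 0x659E
clock 6: out=0, reg = 0x32CF
clock 7: out=1, reg = 0x1967
clock 8: out=1, reg = 0x8CB3
clock 9: out=1, reg = 0xC659
clock 10: out=1, reg = 0x632C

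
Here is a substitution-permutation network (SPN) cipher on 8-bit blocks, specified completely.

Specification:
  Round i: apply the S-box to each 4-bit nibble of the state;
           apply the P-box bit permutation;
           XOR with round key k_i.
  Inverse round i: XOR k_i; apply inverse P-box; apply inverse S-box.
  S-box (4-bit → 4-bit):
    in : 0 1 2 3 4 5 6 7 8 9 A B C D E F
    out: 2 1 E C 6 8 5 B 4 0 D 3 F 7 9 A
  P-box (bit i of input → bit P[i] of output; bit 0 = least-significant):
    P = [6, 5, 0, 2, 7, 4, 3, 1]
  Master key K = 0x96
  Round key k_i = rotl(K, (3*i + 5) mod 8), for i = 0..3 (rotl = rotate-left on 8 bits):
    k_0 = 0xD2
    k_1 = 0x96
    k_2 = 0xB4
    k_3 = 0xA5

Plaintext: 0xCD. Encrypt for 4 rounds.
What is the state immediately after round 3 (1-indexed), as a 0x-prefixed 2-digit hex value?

s_0 = plaintext = 0xCD
s_1 = Round(s_0, k_0) = 0x29
s_2 = Round(s_1, k_1) = 0x8C
s_3 = Round(s_2, k_2) = 0xD9
s_4 = Round(s_3, k_3) = 0x3D

0xD9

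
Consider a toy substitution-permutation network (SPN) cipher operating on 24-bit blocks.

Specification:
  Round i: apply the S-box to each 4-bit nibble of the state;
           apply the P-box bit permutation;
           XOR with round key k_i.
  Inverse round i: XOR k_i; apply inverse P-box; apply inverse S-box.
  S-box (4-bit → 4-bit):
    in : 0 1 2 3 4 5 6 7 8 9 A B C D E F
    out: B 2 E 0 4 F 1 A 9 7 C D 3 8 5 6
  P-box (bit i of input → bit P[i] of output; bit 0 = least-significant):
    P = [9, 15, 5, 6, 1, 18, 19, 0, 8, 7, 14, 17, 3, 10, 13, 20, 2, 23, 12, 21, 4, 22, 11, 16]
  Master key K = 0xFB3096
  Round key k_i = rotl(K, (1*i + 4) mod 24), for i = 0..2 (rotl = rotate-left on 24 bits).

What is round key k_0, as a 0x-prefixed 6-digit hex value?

K = 0xFB3096
k_0 = rotl(K, (1*0+4) mod 24) = rotl(K, 4) = 0xB3096F

0xB3096F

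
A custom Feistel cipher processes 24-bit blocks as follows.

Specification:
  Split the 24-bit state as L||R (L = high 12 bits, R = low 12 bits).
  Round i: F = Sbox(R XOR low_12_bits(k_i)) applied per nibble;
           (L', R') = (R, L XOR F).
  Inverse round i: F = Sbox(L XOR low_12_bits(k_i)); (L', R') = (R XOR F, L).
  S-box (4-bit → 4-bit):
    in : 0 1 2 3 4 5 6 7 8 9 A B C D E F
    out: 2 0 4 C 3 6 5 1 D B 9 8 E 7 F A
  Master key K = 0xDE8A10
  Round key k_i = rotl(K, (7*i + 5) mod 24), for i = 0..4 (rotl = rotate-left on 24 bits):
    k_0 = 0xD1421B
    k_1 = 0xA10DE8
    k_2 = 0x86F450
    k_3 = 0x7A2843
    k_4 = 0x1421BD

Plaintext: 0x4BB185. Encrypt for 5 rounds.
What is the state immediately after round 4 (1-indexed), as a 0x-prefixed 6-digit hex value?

s_0 = plaintext = 0x4BB185
s_1 = Round(s_0, k_0) = 0x185804
s_2 = Round(s_1, k_1) = 0x80477B
s_3 = Round(s_2, k_2) = 0x77B44C
s_4 = Round(s_3, k_3) = 0x44C951
s_5 = Round(s_4, k_4) = 0x9519B2

0x44C951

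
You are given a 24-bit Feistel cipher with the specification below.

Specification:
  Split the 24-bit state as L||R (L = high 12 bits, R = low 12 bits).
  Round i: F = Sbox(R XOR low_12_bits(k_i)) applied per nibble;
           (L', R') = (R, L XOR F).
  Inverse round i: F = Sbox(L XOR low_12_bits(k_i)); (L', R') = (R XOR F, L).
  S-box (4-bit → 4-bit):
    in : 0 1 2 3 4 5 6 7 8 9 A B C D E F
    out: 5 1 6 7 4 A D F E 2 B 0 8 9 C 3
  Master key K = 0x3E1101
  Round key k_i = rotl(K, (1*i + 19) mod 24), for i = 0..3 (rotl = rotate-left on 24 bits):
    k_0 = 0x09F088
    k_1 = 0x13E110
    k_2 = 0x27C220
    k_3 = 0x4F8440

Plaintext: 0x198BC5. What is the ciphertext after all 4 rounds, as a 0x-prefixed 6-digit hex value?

s_0 = plaintext = 0x198BC5
s_1 = Round(s_0, k_0) = 0xBC51D1
s_2 = Round(s_1, k_1) = 0x1D1E44
s_3 = Round(s_2, k_2) = 0xE44905
s_4 = Round(s_3, k_3) = 0x90570E

0x90570E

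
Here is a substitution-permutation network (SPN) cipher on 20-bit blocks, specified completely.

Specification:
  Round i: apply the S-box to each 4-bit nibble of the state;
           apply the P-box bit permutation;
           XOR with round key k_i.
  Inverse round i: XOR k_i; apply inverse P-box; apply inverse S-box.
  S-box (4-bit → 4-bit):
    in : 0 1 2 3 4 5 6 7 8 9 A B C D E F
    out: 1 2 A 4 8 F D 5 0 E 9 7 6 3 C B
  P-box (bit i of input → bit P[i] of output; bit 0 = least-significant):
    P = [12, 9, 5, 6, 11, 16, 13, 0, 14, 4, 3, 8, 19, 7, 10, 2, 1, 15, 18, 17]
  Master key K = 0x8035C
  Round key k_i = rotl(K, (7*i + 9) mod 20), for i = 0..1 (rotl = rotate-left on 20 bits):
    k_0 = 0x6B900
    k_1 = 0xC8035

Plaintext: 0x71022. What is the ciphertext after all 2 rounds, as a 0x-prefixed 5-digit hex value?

s_0 = plaintext = 0x71022
s_1 = Round(s_0, k_0) = 0x3FBC3
s_2 = Round(s_1, k_1) = 0x1E089

0x1E089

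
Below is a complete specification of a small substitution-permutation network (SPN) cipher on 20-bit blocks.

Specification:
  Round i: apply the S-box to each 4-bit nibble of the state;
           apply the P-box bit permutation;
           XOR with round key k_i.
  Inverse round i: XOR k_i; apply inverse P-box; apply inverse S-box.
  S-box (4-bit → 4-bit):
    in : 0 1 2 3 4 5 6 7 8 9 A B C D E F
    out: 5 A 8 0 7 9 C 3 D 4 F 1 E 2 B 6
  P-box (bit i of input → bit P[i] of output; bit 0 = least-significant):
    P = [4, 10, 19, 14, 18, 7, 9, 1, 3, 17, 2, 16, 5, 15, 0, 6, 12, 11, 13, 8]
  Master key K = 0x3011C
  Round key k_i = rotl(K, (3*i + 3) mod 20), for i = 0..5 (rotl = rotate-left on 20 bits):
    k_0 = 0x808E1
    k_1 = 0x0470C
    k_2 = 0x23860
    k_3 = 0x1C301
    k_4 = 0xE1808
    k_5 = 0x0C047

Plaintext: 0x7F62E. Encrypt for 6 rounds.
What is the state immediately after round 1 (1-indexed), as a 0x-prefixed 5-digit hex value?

0x9D4F6

s_0 = plaintext = 0x7F62E
s_1 = Round(s_0, k_0) = 0x9D4F6
s_2 = Round(s_1, k_1) = 0xAA580
s_3 = Round(s_2, k_2) = 0xF831B
s_4 = Round(s_3, k_3) = 0x1EBF2
s_5 = Round(s_4, k_4) = 0xED3E0
s_6 = Round(s_5, k_5) = 0xC59D5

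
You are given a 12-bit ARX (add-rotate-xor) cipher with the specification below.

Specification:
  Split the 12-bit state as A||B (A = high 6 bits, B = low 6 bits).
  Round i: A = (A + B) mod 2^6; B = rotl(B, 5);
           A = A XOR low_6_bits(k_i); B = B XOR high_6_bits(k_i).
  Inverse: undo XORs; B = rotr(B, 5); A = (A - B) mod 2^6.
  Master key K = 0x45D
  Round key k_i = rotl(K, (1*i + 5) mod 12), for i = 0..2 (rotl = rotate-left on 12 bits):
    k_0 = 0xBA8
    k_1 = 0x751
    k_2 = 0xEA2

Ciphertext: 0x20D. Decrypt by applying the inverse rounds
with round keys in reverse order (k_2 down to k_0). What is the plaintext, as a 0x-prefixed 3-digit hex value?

s_0 = ciphertext = 0x20D
s_1 = InvRound(s_0, k_2) = 0xEEF
s_2 = InvRound(s_1, k_1) = 0x165
s_3 = InvRound(s_2, k_0) = 0x5D6

0x5D6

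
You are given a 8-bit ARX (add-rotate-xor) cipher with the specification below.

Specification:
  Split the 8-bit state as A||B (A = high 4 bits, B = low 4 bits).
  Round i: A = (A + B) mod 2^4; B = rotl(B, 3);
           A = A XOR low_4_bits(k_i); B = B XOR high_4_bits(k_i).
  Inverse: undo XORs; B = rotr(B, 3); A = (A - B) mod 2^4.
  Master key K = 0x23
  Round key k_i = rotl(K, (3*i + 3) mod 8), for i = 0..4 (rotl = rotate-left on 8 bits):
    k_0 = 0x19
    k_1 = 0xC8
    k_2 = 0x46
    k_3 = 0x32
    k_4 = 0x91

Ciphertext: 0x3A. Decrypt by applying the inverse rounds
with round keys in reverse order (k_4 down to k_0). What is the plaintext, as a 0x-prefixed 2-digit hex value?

s_0 = ciphertext = 0x3A
s_1 = InvRound(s_0, k_4) = 0xC6
s_2 = InvRound(s_1, k_3) = 0x4A
s_3 = InvRound(s_2, k_2) = 0x5D
s_4 = InvRound(s_3, k_1) = 0xB2
s_5 = InvRound(s_4, k_0) = 0xC6

0xC6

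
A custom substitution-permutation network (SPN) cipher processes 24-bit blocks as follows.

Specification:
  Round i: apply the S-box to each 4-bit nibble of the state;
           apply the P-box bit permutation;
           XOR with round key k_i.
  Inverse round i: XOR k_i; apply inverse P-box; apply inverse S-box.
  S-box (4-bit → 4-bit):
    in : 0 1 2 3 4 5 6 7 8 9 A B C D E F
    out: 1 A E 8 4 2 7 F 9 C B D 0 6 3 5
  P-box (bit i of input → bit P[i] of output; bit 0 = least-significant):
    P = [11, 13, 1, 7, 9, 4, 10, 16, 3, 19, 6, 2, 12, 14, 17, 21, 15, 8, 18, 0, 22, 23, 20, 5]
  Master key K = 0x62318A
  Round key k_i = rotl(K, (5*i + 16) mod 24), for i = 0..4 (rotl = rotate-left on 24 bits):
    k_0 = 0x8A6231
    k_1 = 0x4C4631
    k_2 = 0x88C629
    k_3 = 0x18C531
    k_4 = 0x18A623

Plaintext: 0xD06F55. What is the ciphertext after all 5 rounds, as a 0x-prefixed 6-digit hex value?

s_0 = plaintext = 0xD06F55
s_1 = Round(s_0, k_0) = 0x189269
s_2 = Round(s_1, k_1) = 0xE6C0C6
s_3 = Round(s_2, k_2) = 0x4C6F23
s_4 = Round(s_3, k_3) = 0x0B91E9
s_5 = Round(s_4, k_4) = 0x7624B4

0x7624B4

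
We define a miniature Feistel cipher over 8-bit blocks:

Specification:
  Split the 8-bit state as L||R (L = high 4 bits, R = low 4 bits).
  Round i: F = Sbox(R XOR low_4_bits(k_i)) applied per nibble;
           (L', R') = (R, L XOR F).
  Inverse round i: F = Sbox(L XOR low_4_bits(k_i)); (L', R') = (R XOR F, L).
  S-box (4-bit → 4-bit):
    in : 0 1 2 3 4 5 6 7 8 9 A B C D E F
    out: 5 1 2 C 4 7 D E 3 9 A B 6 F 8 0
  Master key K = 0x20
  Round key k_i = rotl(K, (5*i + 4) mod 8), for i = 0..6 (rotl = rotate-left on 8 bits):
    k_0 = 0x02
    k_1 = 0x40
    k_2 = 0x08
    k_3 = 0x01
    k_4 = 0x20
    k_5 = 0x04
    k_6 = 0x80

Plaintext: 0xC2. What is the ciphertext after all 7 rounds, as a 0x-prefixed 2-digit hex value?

s_0 = plaintext = 0xC2
s_1 = Round(s_0, k_0) = 0x29
s_2 = Round(s_1, k_1) = 0x9B
s_3 = Round(s_2, k_2) = 0xB5
s_4 = Round(s_3, k_3) = 0x5F
s_5 = Round(s_4, k_4) = 0xF5
s_6 = Round(s_5, k_5) = 0x5E
s_7 = Round(s_6, k_6) = 0xED

0xED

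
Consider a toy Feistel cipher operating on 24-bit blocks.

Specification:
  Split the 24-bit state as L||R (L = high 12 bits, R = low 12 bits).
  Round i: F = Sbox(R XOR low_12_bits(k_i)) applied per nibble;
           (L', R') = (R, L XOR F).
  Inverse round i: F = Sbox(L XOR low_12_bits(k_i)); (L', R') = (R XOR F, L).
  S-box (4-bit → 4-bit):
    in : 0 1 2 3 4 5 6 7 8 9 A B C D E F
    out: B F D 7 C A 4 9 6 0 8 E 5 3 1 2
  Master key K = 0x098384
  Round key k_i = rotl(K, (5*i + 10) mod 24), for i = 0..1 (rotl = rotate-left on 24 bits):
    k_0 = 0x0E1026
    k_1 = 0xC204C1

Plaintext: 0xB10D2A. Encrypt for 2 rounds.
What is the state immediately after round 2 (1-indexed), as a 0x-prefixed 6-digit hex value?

0x8A5866

s_0 = plaintext = 0xB10D2A
s_1 = Round(s_0, k_0) = 0xD2A8A5
s_2 = Round(s_1, k_1) = 0x8A5866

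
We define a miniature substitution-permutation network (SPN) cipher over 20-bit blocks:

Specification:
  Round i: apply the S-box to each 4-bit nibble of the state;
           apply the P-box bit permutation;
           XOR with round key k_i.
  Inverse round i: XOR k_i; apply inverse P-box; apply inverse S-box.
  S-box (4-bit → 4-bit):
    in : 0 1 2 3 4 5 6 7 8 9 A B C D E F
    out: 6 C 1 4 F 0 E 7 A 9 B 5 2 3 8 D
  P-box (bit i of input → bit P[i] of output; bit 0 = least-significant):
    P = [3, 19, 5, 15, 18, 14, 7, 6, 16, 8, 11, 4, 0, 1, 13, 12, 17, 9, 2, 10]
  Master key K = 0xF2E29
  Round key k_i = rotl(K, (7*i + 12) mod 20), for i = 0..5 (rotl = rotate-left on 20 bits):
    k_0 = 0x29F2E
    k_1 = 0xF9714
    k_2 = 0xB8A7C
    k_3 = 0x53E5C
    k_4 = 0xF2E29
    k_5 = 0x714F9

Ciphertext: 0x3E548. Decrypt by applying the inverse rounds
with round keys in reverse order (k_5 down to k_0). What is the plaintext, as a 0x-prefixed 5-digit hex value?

0xBC375

s_0 = ciphertext = 0x3E548
s_1 = InvRound(s_0, k_5) = 0x5F871
s_2 = InvRound(s_1, k_4) = 0xAEE8A
s_3 = InvRound(s_2, k_3) = 0xB8948
s_4 = InvRound(s_3, k_2) = 0x05853
s_5 = InvRound(s_4, k_1) = 0x4D7A8
s_6 = InvRound(s_5, k_0) = 0xBC375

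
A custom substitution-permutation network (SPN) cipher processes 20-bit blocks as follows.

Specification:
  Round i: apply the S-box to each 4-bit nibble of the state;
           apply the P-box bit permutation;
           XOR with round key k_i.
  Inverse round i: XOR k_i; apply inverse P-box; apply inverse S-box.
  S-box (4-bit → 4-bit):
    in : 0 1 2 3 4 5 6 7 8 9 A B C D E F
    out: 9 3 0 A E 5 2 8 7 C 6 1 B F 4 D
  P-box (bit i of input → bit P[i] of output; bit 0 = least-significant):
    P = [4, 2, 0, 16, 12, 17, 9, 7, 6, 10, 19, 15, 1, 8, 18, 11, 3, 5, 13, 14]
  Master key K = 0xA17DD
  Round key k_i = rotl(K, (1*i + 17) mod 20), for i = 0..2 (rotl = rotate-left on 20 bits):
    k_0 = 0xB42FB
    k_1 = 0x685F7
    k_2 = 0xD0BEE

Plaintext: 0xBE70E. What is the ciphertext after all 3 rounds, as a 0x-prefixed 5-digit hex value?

0x88F3B

s_0 = plaintext = 0xBE70E
s_1 = Round(s_0, k_0) = 0xFD272
s_2 = Round(s_1, k_1) = 0x2EC7D
s_3 = Round(s_2, k_2) = 0x88F3B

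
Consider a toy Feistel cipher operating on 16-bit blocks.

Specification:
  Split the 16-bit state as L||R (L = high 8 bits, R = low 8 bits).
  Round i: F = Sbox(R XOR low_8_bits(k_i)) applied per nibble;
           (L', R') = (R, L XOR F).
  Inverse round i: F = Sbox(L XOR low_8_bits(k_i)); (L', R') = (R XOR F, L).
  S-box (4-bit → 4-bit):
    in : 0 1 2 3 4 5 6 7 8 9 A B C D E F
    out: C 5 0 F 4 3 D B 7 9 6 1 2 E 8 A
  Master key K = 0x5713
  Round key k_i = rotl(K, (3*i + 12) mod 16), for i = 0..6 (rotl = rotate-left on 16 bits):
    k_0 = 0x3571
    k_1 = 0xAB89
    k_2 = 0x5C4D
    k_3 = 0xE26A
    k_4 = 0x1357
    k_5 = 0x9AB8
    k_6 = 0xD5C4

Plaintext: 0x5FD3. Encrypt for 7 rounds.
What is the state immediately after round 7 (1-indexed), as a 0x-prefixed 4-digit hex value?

s_0 = plaintext = 0x5FD3
s_1 = Round(s_0, k_0) = 0xD33F
s_2 = Round(s_1, k_1) = 0x3FCE
s_3 = Round(s_2, k_2) = 0xCE40
s_4 = Round(s_3, k_3) = 0x40C8
s_5 = Round(s_4, k_4) = 0xC8DA
s_6 = Round(s_5, k_5) = 0xDA18
s_7 = Round(s_6, k_6) = 0x1838

0x1838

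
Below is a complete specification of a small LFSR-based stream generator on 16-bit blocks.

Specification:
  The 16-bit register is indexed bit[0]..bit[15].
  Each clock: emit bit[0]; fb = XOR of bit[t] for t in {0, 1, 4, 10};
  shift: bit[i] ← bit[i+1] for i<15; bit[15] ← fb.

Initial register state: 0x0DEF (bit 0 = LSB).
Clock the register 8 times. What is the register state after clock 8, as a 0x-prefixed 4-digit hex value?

reg_0 = 0x0DEF
clock 1: out=1, reg = 0x86F7
clock 2: out=1, reg = 0x437B
clock 3: out=1, reg = 0xA1BD
clock 4: out=1, reg = 0x50DE
clock 5: out=0, reg = 0x286F
clock 6: out=1, reg = 0x1437
clock 7: out=1, reg = 0x0A1B
clock 8: out=1, reg = 0x850D

0x850D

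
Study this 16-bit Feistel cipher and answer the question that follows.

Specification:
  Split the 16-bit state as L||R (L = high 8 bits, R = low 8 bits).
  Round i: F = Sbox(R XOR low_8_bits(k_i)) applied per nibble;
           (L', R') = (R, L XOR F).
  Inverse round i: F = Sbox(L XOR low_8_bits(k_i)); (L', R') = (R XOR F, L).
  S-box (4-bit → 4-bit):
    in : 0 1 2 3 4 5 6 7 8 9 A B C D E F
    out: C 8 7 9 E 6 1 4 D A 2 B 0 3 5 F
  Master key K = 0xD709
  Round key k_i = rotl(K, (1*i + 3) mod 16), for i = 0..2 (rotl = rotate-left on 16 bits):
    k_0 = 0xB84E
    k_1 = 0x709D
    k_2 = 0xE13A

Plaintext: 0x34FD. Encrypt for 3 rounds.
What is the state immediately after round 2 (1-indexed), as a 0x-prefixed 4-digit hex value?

0x8D71

s_0 = plaintext = 0x34FD
s_1 = Round(s_0, k_0) = 0xFD8D
s_2 = Round(s_1, k_1) = 0x8D71
s_3 = Round(s_2, k_2) = 0x7166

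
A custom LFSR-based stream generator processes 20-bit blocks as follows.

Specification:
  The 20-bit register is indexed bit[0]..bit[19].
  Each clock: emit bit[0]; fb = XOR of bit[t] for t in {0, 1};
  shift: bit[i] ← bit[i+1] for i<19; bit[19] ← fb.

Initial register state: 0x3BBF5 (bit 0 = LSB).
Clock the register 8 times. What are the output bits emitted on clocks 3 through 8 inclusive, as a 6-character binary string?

101111

reg_0 = 0x3BBF5
clock 1: out=1, reg = 0x9DDFA
clock 2: out=0, reg = 0xCEEFD
clock 3: out=1, reg = 0xE777E
clock 4: out=0, reg = 0xF3BBF
clock 5: out=1, reg = 0x79DDF
clock 6: out=1, reg = 0x3CEEF
clock 7: out=1, reg = 0x1E777
clock 8: out=1, reg = 0x0F3BB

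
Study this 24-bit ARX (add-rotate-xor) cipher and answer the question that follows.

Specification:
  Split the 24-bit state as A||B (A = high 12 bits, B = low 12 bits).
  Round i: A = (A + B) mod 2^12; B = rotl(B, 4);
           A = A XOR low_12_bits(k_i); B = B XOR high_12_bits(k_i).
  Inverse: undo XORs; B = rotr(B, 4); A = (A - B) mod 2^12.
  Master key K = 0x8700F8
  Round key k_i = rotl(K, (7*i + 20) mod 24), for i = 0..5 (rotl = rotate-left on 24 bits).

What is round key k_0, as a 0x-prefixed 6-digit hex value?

0x88700F

K = 0x8700F8
k_0 = rotl(K, (7*0+20) mod 24) = rotl(K, 20) = 0x88700F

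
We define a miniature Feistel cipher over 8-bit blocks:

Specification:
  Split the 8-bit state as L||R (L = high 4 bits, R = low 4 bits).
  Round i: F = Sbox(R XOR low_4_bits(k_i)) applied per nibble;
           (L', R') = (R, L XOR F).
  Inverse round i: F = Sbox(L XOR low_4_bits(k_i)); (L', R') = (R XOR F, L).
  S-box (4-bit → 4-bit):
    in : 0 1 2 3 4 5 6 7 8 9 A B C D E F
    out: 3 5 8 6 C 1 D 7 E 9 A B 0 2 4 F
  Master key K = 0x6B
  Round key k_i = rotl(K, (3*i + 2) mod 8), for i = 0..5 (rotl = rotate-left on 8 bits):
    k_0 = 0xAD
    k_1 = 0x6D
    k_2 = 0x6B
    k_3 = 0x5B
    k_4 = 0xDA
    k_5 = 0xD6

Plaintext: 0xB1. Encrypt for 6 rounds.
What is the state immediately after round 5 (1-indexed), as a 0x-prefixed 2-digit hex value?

s_0 = plaintext = 0xB1
s_1 = Round(s_0, k_0) = 0x1B
s_2 = Round(s_1, k_1) = 0xBC
s_3 = Round(s_2, k_2) = 0xCC
s_4 = Round(s_3, k_3) = 0xCB
s_5 = Round(s_4, k_4) = 0xB9
s_6 = Round(s_5, k_5) = 0x94

0xB9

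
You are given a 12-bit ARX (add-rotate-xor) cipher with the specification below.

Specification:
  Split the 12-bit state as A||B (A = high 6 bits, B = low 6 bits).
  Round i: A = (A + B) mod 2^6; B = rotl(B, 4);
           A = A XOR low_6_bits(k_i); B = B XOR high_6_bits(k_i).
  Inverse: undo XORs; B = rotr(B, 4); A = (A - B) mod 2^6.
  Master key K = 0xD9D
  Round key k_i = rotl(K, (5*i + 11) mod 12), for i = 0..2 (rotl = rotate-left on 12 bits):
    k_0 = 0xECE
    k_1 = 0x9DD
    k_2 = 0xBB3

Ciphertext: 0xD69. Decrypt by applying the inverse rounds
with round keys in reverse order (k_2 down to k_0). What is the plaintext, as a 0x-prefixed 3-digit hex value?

0xD51

s_0 = ciphertext = 0xD69
s_1 = InvRound(s_0, k_2) = 0xA9C
s_2 = InvRound(s_1, k_1) = 0x22F
s_3 = InvRound(s_2, k_0) = 0xD51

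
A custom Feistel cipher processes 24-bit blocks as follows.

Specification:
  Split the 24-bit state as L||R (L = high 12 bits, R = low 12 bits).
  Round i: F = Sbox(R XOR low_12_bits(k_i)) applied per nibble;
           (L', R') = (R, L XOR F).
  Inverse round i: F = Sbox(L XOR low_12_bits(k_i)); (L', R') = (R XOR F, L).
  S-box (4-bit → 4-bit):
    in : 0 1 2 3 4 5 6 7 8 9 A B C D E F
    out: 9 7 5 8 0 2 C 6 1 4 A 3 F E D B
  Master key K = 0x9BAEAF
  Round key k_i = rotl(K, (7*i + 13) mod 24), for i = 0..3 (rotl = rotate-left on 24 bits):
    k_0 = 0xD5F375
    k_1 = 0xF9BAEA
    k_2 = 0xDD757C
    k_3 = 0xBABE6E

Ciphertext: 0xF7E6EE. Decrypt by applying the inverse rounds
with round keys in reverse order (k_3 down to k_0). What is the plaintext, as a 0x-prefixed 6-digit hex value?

0x67D391

s_0 = ciphertext = 0xF7E6EE
s_1 = InvRound(s_0, k_3) = 0x197F7E
s_2 = InvRound(s_1, k_2) = 0xFAD197
s_3 = InvRound(s_2, k_1) = 0x391FAD
s_4 = InvRound(s_3, k_0) = 0x67D391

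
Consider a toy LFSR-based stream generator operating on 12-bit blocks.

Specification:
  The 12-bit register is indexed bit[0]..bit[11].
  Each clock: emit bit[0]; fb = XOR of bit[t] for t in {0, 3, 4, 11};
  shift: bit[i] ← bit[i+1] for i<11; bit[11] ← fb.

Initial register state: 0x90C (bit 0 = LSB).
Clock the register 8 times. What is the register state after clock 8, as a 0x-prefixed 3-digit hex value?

reg_0 = 0x90C
clock 1: out=0, reg = 0x486
clock 2: out=0, reg = 0x243
clock 3: out=1, reg = 0x921
clock 4: out=1, reg = 0x490
clock 5: out=0, reg = 0xA48
clock 6: out=0, reg = 0x524
clock 7: out=0, reg = 0x292
clock 8: out=0, reg = 0x949

0x949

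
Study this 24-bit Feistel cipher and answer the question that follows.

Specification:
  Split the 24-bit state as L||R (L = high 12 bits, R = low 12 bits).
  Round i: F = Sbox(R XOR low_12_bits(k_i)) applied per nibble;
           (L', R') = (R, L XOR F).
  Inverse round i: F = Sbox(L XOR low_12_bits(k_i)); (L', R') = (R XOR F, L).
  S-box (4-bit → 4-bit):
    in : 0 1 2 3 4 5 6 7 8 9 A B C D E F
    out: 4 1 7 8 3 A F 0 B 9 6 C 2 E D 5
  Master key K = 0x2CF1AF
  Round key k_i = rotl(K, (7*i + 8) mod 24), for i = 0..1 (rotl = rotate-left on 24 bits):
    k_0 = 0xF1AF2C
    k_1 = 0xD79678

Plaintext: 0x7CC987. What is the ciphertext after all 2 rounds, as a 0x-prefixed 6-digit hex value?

s_0 = plaintext = 0x7CC987
s_1 = Round(s_0, k_0) = 0x9878A0
s_2 = Round(s_1, k_1) = 0x8A046C

0x8A046C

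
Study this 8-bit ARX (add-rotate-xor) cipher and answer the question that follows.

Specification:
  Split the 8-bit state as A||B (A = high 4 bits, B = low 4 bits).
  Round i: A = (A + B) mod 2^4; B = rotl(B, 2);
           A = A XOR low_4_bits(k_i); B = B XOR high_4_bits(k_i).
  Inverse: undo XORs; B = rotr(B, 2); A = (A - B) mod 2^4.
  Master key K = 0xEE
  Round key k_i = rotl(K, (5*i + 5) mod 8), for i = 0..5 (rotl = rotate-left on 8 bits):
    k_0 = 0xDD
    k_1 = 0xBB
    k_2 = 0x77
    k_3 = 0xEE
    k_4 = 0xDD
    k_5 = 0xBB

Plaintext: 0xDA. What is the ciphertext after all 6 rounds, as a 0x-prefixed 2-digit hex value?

0xE9

s_0 = plaintext = 0xDA
s_1 = Round(s_0, k_0) = 0xA7
s_2 = Round(s_1, k_1) = 0xA6
s_3 = Round(s_2, k_2) = 0x7E
s_4 = Round(s_3, k_3) = 0xB5
s_5 = Round(s_4, k_4) = 0xD8
s_6 = Round(s_5, k_5) = 0xE9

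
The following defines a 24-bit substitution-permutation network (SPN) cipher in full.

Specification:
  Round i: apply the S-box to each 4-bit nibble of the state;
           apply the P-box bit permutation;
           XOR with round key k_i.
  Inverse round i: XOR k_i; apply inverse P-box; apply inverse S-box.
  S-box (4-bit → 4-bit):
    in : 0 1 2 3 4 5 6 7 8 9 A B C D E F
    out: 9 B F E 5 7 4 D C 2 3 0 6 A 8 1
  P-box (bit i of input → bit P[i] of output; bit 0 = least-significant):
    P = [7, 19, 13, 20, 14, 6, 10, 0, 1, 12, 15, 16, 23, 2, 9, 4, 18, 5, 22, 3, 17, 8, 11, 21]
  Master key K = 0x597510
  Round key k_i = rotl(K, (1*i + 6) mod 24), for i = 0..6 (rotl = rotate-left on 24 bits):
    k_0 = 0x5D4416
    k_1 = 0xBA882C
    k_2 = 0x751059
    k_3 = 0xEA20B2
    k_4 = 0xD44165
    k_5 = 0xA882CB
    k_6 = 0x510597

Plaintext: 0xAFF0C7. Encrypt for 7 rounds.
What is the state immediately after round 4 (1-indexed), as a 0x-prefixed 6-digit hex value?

s_0 = plaintext = 0xAFF0C7
s_1 = Round(s_0, k_0) = 0xCA61D4
s_2 = Round(s_1, k_1) = 0xBFB3CF
s_3 = Round(s_2, k_2) = 0x708499
s_4 = Round(s_3, k_3) = 0xC4AAE8
s_5 = Round(s_4, k_4) = 0x007862
s_6 = Round(s_5, k_5) = 0x172453
s_7 = Round(s_6, k_6) = 0xAFE2C9

0xC4AAE8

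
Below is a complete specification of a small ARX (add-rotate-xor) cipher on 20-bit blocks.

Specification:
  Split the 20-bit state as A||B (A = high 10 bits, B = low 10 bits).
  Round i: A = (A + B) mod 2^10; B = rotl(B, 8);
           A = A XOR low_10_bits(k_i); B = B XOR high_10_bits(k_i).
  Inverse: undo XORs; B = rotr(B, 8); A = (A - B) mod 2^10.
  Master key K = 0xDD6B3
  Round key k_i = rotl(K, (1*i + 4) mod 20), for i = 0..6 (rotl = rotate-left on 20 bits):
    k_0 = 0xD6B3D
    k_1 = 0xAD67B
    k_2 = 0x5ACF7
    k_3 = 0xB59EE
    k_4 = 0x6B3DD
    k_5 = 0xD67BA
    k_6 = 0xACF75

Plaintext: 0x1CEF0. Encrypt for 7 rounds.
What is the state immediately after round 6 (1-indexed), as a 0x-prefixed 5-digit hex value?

s_0 = plaintext = 0x1CEF0
s_1 = Round(s_0, k_0) = 0x17BE6
s_2 = Round(s_1, k_1) = 0x8FC4C
s_3 = Round(s_2, k_2) = 0x9F178
s_4 = Round(s_3, k_3) = 0x86A88
s_5 = Round(s_4, k_4) = 0xDFD0E
s_6 = Round(s_5, k_5) = 0xCDD1A
s_7 = Round(s_6, k_6) = 0xC90F5

0xCDD1A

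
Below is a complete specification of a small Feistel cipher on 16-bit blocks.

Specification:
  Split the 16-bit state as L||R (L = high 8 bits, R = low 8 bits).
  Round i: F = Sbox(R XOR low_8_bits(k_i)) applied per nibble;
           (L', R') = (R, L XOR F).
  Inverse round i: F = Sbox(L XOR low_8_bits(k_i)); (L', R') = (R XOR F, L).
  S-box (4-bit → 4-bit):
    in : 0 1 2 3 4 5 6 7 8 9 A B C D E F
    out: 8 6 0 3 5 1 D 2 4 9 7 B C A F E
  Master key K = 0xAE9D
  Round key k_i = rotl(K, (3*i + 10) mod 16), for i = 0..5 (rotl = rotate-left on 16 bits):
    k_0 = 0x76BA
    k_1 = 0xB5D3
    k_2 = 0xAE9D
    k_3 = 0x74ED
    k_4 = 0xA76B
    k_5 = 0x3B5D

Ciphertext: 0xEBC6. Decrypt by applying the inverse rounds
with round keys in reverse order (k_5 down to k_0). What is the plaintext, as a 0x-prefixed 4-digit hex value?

s_0 = ciphertext = 0xEBC6
s_1 = InvRound(s_0, k_5) = 0x7BEB
s_2 = InvRound(s_1, k_4) = 0x837B
s_3 = InvRound(s_2, k_3) = 0xA483
s_4 = InvRound(s_3, k_2) = 0xBAA4
s_5 = InvRound(s_4, k_1) = 0x7DBA
s_6 = InvRound(s_5, k_0) = 0x787D

0x787D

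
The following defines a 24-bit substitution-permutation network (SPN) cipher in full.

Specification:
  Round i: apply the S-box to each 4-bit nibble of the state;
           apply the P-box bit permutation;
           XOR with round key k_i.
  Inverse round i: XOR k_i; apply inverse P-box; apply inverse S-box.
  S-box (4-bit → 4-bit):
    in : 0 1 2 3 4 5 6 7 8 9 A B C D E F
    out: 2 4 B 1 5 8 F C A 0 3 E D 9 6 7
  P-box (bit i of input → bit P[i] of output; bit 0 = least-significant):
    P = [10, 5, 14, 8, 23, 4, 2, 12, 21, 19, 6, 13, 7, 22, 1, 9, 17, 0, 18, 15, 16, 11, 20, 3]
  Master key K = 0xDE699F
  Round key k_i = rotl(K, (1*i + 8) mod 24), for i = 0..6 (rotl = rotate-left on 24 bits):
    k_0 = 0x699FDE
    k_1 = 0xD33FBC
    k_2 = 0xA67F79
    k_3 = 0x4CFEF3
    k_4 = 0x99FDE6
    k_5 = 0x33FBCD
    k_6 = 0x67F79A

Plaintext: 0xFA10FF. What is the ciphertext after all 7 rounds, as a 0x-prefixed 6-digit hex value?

0xF66B39

s_0 = plaintext = 0xFA10FF
s_1 = Round(s_0, k_0) = 0xF2D3E9
s_2 = Round(s_1, k_1) = 0xE0B529
s_3 = Round(s_2, k_2) = 0x76456A
s_4 = Round(s_3, k_3) = 0xDA4A4C
s_5 = Round(s_4, k_4) = 0x32B869
s_6 = Round(s_5, k_5) = 0xF849DA
s_7 = Round(s_6, k_6) = 0xF66B39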